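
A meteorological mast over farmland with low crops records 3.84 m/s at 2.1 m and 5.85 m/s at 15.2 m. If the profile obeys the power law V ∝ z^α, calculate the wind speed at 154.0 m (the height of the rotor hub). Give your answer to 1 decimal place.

9.6 m/s

First find α: α = ln(V₂/V₁)/ln(z₂/z₁) = ln(5.85/3.84)/ln(15.2/2.1) = 0.42097/1.97936 = 0.2127
Extrapolate from 15.2 m to 154.0 m: V₃ = 5.85 × (154.0/15.2)^0.2127 = 5.85 × 1.6364 = 9.5729 m/s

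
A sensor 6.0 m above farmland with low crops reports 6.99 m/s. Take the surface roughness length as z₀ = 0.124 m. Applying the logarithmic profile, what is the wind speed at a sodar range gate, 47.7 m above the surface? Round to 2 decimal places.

10.73 m/s

Log law: V(z) ∝ ln(z/z₀), so V₂/V₁ = ln(z₂/z₀) / ln(z₁/z₀).
ln(47.7/0.124) = 5.9524, ln(6.0/0.124) = 3.8792
V₂ = 6.99 × 5.9524/3.8792 = 6.99 × 1.5344 = 10.7257 m/s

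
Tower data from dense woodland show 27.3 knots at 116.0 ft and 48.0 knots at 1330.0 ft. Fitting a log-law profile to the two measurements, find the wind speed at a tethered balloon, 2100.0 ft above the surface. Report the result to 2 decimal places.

Log law: V ∝ ln(z/z₀). From the pair, with r = V₁/V₂ = 0.56875,
ln z₀ = (ln z₁ − r·ln z₂)/(1 − r) = (4.7536 − 0.56875×7.1929)/0.43125 = 1.5365 → z₀ = 4.648 ft
V₃ = V₁ · ln(z₃/z₀)/ln(z₁/z₀) = 27.3 × 6.1132/3.2171 = 51.8760 knots

51.88 knots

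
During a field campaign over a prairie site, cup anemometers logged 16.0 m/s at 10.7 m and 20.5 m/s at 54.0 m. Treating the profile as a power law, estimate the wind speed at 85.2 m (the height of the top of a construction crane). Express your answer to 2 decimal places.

21.98 m/s

First find α: α = ln(V₂/V₁)/ln(z₂/z₁) = ln(20.5/16.0)/ln(54.0/10.7) = 0.24784/1.61874 = 0.1531
Extrapolate from 54.0 m to 85.2 m: V₃ = 20.5 × (85.2/54.0)^0.1531 = 20.5 × 1.0723 = 21.9824 m/s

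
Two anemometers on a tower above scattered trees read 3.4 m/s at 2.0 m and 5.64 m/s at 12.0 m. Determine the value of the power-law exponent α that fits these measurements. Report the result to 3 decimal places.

Power law: V₂/V₁ = (z₂/z₁)^α ⇒ α = ln(V₂/V₁) / ln(z₂/z₁)
α = ln(5.64/3.4) / ln(12.0/2.0) = ln(1.6588) / ln(6.0000)
  = 0.50611 / 1.79176 = 0.28246

α ≈ 0.282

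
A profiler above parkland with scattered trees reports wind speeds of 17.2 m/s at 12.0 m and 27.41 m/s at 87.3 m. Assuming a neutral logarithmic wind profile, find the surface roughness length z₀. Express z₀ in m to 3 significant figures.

z₀ ≈ 0.424 m

Log law: V(z) ∝ ln(z/z₀). With r = V₁/V₂ = 17.2/27.41 = 0.62751,
r · ln(z₂/z₀) = ln(z₁/z₀) ⇒ ln z₀ = (ln z₁ − r·ln z₂)/(1 − r)
ln z₀ = (2.48491 − 0.62751×4.46935) / 0.37249 = -0.8581
z₀ = exp(-0.8581) = 0.4240 m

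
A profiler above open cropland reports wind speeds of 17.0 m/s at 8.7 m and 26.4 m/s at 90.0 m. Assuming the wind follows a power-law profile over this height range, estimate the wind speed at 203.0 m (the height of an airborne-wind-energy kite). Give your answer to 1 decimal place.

First find α: α = ln(V₂/V₁)/ln(z₂/z₁) = ln(26.4/17.0)/ln(90.0/8.7) = 0.44015/2.33649 = 0.1884
Extrapolate from 90.0 m to 203.0 m: V₃ = 26.4 × (203.0/90.0)^0.1884 = 26.4 × 1.1656 = 30.7716 m/s

30.8 m/s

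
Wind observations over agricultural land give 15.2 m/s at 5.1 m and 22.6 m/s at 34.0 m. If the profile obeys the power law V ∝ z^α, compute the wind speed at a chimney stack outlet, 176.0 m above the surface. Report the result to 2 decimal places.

31.87 m/s

First find α: α = ln(V₂/V₁)/ln(z₂/z₁) = ln(22.6/15.2)/ln(34.0/5.1) = 0.39665/1.89712 = 0.2091
Extrapolate from 34.0 m to 176.0 m: V₃ = 22.6 × (176.0/34.0)^0.2091 = 22.6 × 1.4102 = 31.8713 m/s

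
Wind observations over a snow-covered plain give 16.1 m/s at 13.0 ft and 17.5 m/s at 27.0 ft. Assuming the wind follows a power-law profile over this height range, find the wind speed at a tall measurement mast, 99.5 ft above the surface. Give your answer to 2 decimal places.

First find α: α = ln(V₂/V₁)/ln(z₂/z₁) = ln(17.5/16.1)/ln(27.0/13.0) = 0.08338/0.73089 = 0.1141
Extrapolate from 27.0 ft to 99.5 ft: V₃ = 17.5 × (99.5/27.0)^0.1141 = 17.5 × 1.1604 = 20.3077 m/s

20.31 m/s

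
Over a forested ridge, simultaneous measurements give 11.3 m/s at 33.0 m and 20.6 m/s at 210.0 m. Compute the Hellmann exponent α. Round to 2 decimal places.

Power law: V₂/V₁ = (z₂/z₁)^α ⇒ α = ln(V₂/V₁) / ln(z₂/z₁)
α = ln(20.6/11.3) / ln(210.0/33.0) = ln(1.8230) / ln(6.3636)
  = 0.60049 / 1.85060 = 0.32448

α ≈ 0.32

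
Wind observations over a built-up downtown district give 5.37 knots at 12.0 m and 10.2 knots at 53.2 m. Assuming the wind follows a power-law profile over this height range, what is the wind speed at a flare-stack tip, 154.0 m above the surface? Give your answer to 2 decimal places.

First find α: α = ln(V₂/V₁)/ln(z₂/z₁) = ln(10.2/5.37)/ln(53.2/12.0) = 0.64156/1.48915 = 0.4308
Extrapolate from 53.2 m to 154.0 m: V₃ = 10.2 × (154.0/53.2)^0.4308 = 10.2 × 1.5808 = 16.1240 knots

16.12 knots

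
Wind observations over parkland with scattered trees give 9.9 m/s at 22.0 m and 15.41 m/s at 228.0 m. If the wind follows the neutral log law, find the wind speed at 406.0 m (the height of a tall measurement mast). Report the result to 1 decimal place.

16.8 m/s

Log law: V ∝ ln(z/z₀). From the pair, with r = V₁/V₂ = 0.64244,
ln z₀ = (ln z₁ − r·ln z₂)/(1 − r) = (3.0910 − 0.64244×5.4293)/0.35756 = -1.1103 → z₀ = 0.3295 m
V₃ = V₁ · ln(z₃/z₀)/ln(z₁/z₀) = 9.9 × 7.1166/4.2013 = 16.7697 m/s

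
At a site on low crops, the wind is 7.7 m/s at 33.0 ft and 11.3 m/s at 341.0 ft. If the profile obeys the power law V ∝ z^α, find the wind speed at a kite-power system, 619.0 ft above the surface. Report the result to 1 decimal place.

12.5 m/s

First find α: α = ln(V₂/V₁)/ln(z₂/z₁) = ln(11.3/7.7)/ln(341.0/33.0) = 0.38358/2.33537 = 0.1642
Extrapolate from 341.0 ft to 619.0 ft: V₃ = 11.3 × (619.0/341.0)^0.1642 = 11.3 × 1.1029 = 12.4626 m/s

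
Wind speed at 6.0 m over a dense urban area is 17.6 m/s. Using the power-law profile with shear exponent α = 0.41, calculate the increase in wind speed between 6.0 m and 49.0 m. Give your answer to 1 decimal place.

24.0 m/s

Power law: V₂ = V₁ · (z₂/z₁)^α = 17.6 × (8.1667)^0.41 = 41.6343 m/s
ΔV = 41.6343 − 17.6 = 24.0343 m/s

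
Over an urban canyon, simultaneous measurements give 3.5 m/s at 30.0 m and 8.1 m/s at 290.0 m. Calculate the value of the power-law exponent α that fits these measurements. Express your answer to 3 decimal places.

Power law: V₂/V₁ = (z₂/z₁)^α ⇒ α = ln(V₂/V₁) / ln(z₂/z₁)
α = ln(8.1/3.5) / ln(290.0/30.0) = ln(2.3143) / ln(9.6667)
  = 0.83910 / 2.26868 = 0.36986

α ≈ 0.370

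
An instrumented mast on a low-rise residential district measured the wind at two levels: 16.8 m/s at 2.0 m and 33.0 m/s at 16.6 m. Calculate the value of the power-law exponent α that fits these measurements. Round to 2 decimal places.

α ≈ 0.32

Power law: V₂/V₁ = (z₂/z₁)^α ⇒ α = ln(V₂/V₁) / ln(z₂/z₁)
α = ln(33.0/16.8) / ln(16.6/2.0) = ln(1.9643) / ln(8.3000)
  = 0.67513 / 2.11626 = 0.31902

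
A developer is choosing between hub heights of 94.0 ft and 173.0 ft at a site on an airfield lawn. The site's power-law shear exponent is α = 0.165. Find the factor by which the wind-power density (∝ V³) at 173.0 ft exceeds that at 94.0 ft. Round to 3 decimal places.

1.352

Speed ratio: V_B/V_A = (z_B/z_A)^α = (173.0/94.0)^0.165 = (1.8404)^0.165 = 1.10589
Power-density ratio: P_B/P_A = (V_B/V_A)³ = (1.10589)³ = 1.35249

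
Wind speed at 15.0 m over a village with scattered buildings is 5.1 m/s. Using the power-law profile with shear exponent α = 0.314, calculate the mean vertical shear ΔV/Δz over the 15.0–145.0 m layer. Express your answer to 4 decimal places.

0.0408 m/s/m

Power law: V₂ = V₁ · (z₂/z₁)^α = 5.1 × (9.6667)^0.314 = 10.3979 m/s
ΔV/Δz = (10.3979 − 5.1)/(145.0 − 15.0) = 5.2979/130.0000 = 0.04075 m/s/m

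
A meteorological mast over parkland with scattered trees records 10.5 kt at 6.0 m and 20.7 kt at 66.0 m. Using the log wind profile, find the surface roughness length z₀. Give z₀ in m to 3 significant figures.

Log law: V(z) ∝ ln(z/z₀). With r = V₁/V₂ = 10.5/20.7 = 0.50725,
r · ln(z₂/z₀) = ln(z₁/z₀) ⇒ ln z₀ = (ln z₁ − r·ln z₂)/(1 − r)
ln z₀ = (1.79176 − 0.50725×4.18965) / 0.49275 = -0.6767
z₀ = exp(-0.6767) = 0.5083 m

z₀ ≈ 0.508 m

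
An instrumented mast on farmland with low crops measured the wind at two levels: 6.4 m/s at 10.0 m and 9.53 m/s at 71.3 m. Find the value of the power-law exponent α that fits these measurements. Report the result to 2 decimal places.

α ≈ 0.20

Power law: V₂/V₁ = (z₂/z₁)^α ⇒ α = ln(V₂/V₁) / ln(z₂/z₁)
α = ln(9.53/6.4) / ln(71.3/10.0) = ln(1.4891) / ln(7.1300)
  = 0.39815 / 1.96431 = 0.20269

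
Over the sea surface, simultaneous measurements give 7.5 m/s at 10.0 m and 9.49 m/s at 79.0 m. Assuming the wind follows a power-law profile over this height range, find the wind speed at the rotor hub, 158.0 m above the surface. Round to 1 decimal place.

10.3 m/s

First find α: α = ln(V₂/V₁)/ln(z₂/z₁) = ln(9.49/7.5)/ln(79.0/10.0) = 0.23534/2.06686 = 0.1139
Extrapolate from 79.0 m to 158.0 m: V₃ = 9.49 × (158.0/79.0)^0.1139 = 9.49 × 1.0821 = 10.2693 m/s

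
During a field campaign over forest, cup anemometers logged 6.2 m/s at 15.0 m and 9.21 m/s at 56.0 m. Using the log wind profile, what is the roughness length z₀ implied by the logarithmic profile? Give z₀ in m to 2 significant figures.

z₀ ≈ 0.99 m

Log law: V(z) ∝ ln(z/z₀). With r = V₁/V₂ = 6.2/9.21 = 0.67318,
r · ln(z₂/z₀) = ln(z₁/z₀) ⇒ ln z₀ = (ln z₁ − r·ln z₂)/(1 − r)
ln z₀ = (2.70805 − 0.67318×4.02535) / 0.32682 = -0.0053
z₀ = exp(-0.0053) = 0.9947 m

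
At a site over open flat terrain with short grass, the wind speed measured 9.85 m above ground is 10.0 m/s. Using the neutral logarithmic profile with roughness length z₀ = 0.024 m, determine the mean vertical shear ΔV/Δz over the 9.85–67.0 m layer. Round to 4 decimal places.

Log law: V₂ = V₁ · ln(z₂/z₀)/ln(z₁/z₀) = 10.0 × 7.9344/6.0172 = 13.1862 m/s
ΔV/Δz = (13.1862 − 10.0)/(67.0 − 9.85) = 3.1862/57.1500 = 0.05575 m/s/m

0.0558 m/s/m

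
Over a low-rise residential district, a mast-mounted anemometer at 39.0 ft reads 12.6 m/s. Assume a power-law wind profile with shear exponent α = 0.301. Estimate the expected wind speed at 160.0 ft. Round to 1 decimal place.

19.3 m/s

Power-law profile: V₂ = V₁ · (z₂/z₁)^α
V₂ = 12.6 × (160.0/39.0)^0.301 = 12.6 × (4.1026)^0.301
    = 12.6 × 1.5294 = 19.2708 m/s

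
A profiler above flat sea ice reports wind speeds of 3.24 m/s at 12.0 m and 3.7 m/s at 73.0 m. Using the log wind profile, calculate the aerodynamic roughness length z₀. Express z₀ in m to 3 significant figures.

Log law: V(z) ∝ ln(z/z₀). With r = V₁/V₂ = 3.24/3.7 = 0.87568,
r · ln(z₂/z₀) = ln(z₁/z₀) ⇒ ln z₀ = (ln z₁ − r·ln z₂)/(1 − r)
ln z₀ = (2.48491 − 0.87568×4.29046) / 0.12432 = -10.2325
z₀ = exp(-10.2325) = 0.00003598 m

z₀ ≈ 0.0000360 m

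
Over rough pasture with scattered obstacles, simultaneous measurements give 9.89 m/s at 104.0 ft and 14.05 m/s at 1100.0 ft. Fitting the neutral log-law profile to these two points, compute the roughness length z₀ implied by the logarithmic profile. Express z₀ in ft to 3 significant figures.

Log law: V(z) ∝ ln(z/z₀). With r = V₁/V₂ = 9.89/14.05 = 0.70391,
r · ln(z₂/z₀) = ln(z₁/z₀) ⇒ ln z₀ = (ln z₁ − r·ln z₂)/(1 − r)
ln z₀ = (4.64439 − 0.70391×7.00307) / 0.29609 = -0.9631
z₀ = exp(-0.9631) = 0.3817 ft

z₀ ≈ 0.382 ft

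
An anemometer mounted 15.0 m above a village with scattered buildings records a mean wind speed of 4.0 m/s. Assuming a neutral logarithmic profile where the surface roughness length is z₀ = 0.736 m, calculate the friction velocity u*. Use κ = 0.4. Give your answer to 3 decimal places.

u* ≈ 0.531 m/s

Log law: V(z) = (u*/κ) · ln(z/z₀) ⇒ u* = κ · V / ln(z/z₀)
u* = 0.4 × 4.0 / ln(15.0/0.736) = 0.4 × 4.0 / 3.0146
   = 1.6000 / 3.0146 = 0.5308 m/s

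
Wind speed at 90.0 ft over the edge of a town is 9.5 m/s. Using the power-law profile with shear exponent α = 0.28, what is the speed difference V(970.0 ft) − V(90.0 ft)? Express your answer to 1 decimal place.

9.0 m/s

Power law: V₂ = V₁ · (z₂/z₁)^α = 9.5 × (10.7778)^0.28 = 18.4855 m/s
ΔV = 18.4855 − 9.5 = 8.9855 m/s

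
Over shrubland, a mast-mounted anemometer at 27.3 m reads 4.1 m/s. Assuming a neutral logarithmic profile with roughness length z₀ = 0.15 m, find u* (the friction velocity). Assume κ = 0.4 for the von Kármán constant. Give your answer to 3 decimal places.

Log law: V(z) = (u*/κ) · ln(z/z₀) ⇒ u* = κ · V / ln(z/z₀)
u* = 0.4 × 4.1 / ln(27.3/0.15) = 0.4 × 4.1 / 5.2040
   = 1.6400 / 5.2040 = 0.3151 m/s

u* ≈ 0.315 m/s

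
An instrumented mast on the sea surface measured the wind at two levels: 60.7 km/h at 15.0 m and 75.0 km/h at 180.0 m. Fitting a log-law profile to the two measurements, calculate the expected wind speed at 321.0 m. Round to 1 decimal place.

78.3 km/h

Log law: V ∝ ln(z/z₀). From the pair, with r = V₁/V₂ = 0.80933,
ln z₀ = (ln z₁ − r·ln z₂)/(1 − r) = (2.7081 − 0.80933×5.1930)/0.19067 = -7.8398 → z₀ = 0.0003938 m
V₃ = V₁ · ln(z₃/z₀)/ln(z₁/z₀) = 60.7 × 13.6112/10.5478 = 78.3290 km/h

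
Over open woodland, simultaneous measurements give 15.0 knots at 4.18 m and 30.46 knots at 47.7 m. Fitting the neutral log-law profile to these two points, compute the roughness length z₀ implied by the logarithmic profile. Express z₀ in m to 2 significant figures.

z₀ ≈ 0.39 m

Log law: V(z) ∝ ln(z/z₀). With r = V₁/V₂ = 15.0/30.46 = 0.49245,
r · ln(z₂/z₀) = ln(z₁/z₀) ⇒ ln z₀ = (ln z₁ − r·ln z₂)/(1 − r)
ln z₀ = (1.43031 − 0.49245×3.86493) / 0.50755 = -0.9319
z₀ = exp(-0.9319) = 0.3938 m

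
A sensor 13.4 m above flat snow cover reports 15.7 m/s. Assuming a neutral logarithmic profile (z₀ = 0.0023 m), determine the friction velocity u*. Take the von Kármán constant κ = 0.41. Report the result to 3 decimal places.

u* ≈ 0.742 m/s

Log law: V(z) = (u*/κ) · ln(z/z₀) ⇒ u* = κ · V / ln(z/z₀)
u* = 0.41 × 15.7 / ln(13.4/0.0023) = 0.41 × 15.7 / 8.6701
   = 6.4370 / 8.6701 = 0.7424 m/s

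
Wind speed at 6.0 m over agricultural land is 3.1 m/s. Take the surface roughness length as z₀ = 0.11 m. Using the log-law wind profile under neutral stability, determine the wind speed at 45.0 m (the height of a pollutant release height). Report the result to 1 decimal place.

4.7 m/s

Log law: V(z) ∝ ln(z/z₀), so V₂/V₁ = ln(z₂/z₀) / ln(z₁/z₀).
ln(45.0/0.11) = 6.0139, ln(6.0/0.11) = 3.9990
V₂ = 3.1 × 6.0139/3.9990 = 3.1 × 1.5038 = 4.6619 m/s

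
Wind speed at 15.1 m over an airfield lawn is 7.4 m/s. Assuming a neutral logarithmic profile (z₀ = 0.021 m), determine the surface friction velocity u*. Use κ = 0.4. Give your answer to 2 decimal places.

u* ≈ 0.45 m/s

Log law: V(z) = (u*/κ) · ln(z/z₀) ⇒ u* = κ · V / ln(z/z₀)
u* = 0.4 × 7.4 / ln(15.1/0.021) = 0.4 × 7.4 / 6.5779
   = 2.9600 / 6.5779 = 0.4500 m/s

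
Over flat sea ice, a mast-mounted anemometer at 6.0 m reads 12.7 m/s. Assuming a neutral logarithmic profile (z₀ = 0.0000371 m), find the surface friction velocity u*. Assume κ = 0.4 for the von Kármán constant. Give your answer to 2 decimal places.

u* ≈ 0.42 m/s

Log law: V(z) = (u*/κ) · ln(z/z₀) ⇒ u* = κ · V / ln(z/z₀)
u* = 0.4 × 12.7 / ln(6.0/0.0000371) = 0.4 × 12.7 / 11.9937
   = 5.0800 / 11.9937 = 0.4236 m/s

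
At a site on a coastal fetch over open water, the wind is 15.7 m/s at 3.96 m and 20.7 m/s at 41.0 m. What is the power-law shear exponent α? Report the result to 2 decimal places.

α ≈ 0.12

Power law: V₂/V₁ = (z₂/z₁)^α ⇒ α = ln(V₂/V₁) / ln(z₂/z₁)
α = ln(20.7/15.7) / ln(41.0/3.96) = ln(1.3185) / ln(10.3535)
  = 0.27647 / 2.33733 = 0.11829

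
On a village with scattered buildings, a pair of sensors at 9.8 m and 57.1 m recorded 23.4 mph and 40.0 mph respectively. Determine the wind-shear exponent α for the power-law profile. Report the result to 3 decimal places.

Power law: V₂/V₁ = (z₂/z₁)^α ⇒ α = ln(V₂/V₁) / ln(z₂/z₁)
α = ln(40.0/23.4) / ln(57.1/9.8) = ln(1.7094) / ln(5.8265)
  = 0.53614 / 1.76242 = 0.30421

α ≈ 0.304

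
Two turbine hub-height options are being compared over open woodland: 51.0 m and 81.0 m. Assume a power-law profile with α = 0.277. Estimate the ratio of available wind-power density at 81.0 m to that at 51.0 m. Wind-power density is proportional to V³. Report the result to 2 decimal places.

Speed ratio: V_B/V_A = (z_B/z_A)^α = (81.0/51.0)^0.277 = (1.5882)^0.277 = 1.13672
Power-density ratio: P_B/P_A = (V_B/V_A)³ = (1.13672)³ = 1.46879

1.47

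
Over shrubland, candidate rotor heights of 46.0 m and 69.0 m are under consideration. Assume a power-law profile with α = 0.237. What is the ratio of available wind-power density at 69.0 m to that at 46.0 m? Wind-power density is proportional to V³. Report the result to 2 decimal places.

Speed ratio: V_B/V_A = (z_B/z_A)^α = (69.0/46.0)^0.237 = (1.5000)^0.237 = 1.10086
Power-density ratio: P_B/P_A = (V_B/V_A)³ = (1.10086)³ = 1.33414

1.33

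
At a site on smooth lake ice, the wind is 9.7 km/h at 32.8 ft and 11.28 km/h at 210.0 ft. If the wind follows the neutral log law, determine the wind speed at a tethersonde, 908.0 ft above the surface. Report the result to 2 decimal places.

12.53 km/h

Log law: V ∝ ln(z/z₀). From the pair, with r = V₁/V₂ = 0.85993,
ln z₀ = (ln z₁ − r·ln z₂)/(1 − r) = (3.4904 − 0.85993×5.3471)/0.14007 = -7.9082 → z₀ = 0.0003677 ft
V₃ = V₁ · ln(z₃/z₀)/ln(z₁/z₀) = 9.7 × 14.7194/11.3986 = 12.5260 km/h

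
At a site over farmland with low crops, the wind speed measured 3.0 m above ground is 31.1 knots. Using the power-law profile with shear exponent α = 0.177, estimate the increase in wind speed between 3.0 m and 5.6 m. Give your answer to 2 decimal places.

Power law: V₂ = V₁ · (z₂/z₁)^α = 31.1 × (1.8667)^0.177 = 34.7328 knots
ΔV = 34.7328 − 31.1 = 3.6328 knots

3.63 knots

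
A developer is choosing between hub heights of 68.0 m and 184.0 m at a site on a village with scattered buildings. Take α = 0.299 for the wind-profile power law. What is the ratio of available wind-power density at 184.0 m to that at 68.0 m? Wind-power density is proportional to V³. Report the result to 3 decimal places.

Speed ratio: V_B/V_A = (z_B/z_A)^α = (184.0/68.0)^0.299 = (2.7059)^0.299 = 1.34667
Power-density ratio: P_B/P_A = (V_B/V_A)³ = (1.34667)³ = 2.44220

2.442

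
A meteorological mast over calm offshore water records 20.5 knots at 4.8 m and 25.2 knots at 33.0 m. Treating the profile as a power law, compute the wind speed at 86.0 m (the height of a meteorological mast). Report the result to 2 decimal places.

First find α: α = ln(V₂/V₁)/ln(z₂/z₁) = ln(25.2/20.5)/ln(33.0/4.8) = 0.20642/1.92789 = 0.1071
Extrapolate from 33.0 m to 86.0 m: V₃ = 25.2 × (86.0/33.0)^0.1071 = 25.2 × 1.1080 = 27.9216 knots

27.92 knots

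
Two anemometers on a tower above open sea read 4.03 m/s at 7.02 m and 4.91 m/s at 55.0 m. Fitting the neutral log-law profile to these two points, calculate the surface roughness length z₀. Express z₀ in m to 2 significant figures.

Log law: V(z) ∝ ln(z/z₀). With r = V₁/V₂ = 4.03/4.91 = 0.82077,
r · ln(z₂/z₀) = ln(z₁/z₀) ⇒ ln z₀ = (ln z₁ − r·ln z₂)/(1 − r)
ln z₀ = (1.94876 − 0.82077×4.00733) / 0.17923 = -7.4786
z₀ = exp(-7.4786) = 0.0005651 m

z₀ ≈ 0.00057 m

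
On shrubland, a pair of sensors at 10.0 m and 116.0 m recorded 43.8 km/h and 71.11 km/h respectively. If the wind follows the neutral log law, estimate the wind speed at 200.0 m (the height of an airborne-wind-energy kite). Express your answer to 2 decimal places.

77.18 km/h

Log law: V ∝ ln(z/z₀). From the pair, with r = V₁/V₂ = 0.61595,
ln z₀ = (ln z₁ − r·ln z₂)/(1 − r) = (2.3026 − 0.61595×4.7536)/0.38405 = -1.6284 → z₀ = 0.1963 m
V₃ = V₁ · ln(z₃/z₀)/ln(z₁/z₀) = 43.8 × 6.9267/3.9309 = 77.1796 km/h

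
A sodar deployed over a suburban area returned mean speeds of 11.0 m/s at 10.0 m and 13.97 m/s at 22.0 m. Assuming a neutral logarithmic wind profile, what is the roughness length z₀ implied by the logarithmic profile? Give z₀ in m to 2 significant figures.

Log law: V(z) ∝ ln(z/z₀). With r = V₁/V₂ = 11.0/13.97 = 0.78740,
r · ln(z₂/z₀) = ln(z₁/z₀) ⇒ ln z₀ = (ln z₁ − r·ln z₂)/(1 − r)
ln z₀ = (2.30259 − 0.78740×3.09104) / 0.21260 = -0.6176
z₀ = exp(-0.6176) = 0.5392 m

z₀ ≈ 0.54 m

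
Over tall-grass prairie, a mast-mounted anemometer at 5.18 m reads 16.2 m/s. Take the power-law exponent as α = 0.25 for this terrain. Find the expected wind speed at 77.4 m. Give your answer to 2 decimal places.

Power-law profile: V₂ = V₁ · (z₂/z₁)^α
V₂ = 16.2 × (77.4/5.18)^0.25 = 16.2 × (14.9421)^0.25
    = 16.2 × 1.9661 = 31.8506 m/s

31.85 m/s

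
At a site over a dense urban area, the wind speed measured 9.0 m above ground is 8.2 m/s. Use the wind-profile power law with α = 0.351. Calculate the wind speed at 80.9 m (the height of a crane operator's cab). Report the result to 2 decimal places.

17.72 m/s

Power-law profile: V₂ = V₁ · (z₂/z₁)^α
V₂ = 8.2 × (80.9/9.0)^0.351 = 8.2 × (8.9889)^0.351
    = 8.2 × 2.1615 = 17.7241 m/s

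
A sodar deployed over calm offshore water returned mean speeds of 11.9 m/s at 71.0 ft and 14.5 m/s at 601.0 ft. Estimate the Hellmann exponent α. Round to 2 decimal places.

Power law: V₂/V₁ = (z₂/z₁)^α ⇒ α = ln(V₂/V₁) / ln(z₂/z₁)
α = ln(14.5/11.9) / ln(601.0/71.0) = ln(1.2185) / ln(8.4648)
  = 0.19761 / 2.13592 = 0.09252

α ≈ 0.09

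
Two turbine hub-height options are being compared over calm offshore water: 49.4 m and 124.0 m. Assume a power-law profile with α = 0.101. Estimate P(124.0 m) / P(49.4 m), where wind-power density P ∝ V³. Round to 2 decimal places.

Speed ratio: V_B/V_A = (z_B/z_A)^α = (124.0/49.4)^0.101 = (2.5101)^0.101 = 1.09741
Power-density ratio: P_B/P_A = (V_B/V_A)³ = (1.09741)³ = 1.32162

1.32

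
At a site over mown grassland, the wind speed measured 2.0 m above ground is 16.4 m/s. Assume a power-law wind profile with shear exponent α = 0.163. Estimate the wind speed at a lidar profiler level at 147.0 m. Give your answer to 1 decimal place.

33.0 m/s

Power-law profile: V₂ = V₁ · (z₂/z₁)^α
V₂ = 16.4 × (147.0/2.0)^0.163 = 16.4 × (73.5000)^0.163
    = 16.4 × 2.0147 = 33.0407 m/s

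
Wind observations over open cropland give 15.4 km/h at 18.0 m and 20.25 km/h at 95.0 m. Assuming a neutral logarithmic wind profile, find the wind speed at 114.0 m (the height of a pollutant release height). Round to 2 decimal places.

20.78 km/h

Log law: V ∝ ln(z/z₀). From the pair, with r = V₁/V₂ = 0.76049,
ln z₀ = (ln z₁ − r·ln z₂)/(1 − r) = (2.8904 − 0.76049×4.5539)/0.23951 = -2.3917 → z₀ = 0.09148 m
V₃ = V₁ · ln(z₃/z₀)/ln(z₁/z₀) = 15.4 × 7.1279/5.2821 = 20.7816 km/h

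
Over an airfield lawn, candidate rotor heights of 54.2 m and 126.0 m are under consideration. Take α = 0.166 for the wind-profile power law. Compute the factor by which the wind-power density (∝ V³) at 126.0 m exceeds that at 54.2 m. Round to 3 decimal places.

Speed ratio: V_B/V_A = (z_B/z_A)^α = (126.0/54.2)^0.166 = (2.3247)^0.166 = 1.15032
Power-density ratio: P_B/P_A = (V_B/V_A)³ = (1.15032)³ = 1.52213

1.522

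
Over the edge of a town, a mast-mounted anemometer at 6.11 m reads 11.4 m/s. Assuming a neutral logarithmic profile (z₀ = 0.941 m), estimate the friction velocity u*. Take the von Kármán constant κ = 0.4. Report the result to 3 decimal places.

u* ≈ 2.438 m/s

Log law: V(z) = (u*/κ) · ln(z/z₀) ⇒ u* = κ · V / ln(z/z₀)
u* = 0.4 × 11.4 / ln(6.11/0.941) = 0.4 × 11.4 / 1.8707
   = 4.5600 / 1.8707 = 2.4375 m/s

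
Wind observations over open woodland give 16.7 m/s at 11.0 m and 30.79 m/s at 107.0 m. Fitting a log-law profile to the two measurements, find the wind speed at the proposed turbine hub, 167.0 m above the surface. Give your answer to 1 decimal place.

Log law: V ∝ ln(z/z₀). From the pair, with r = V₁/V₂ = 0.54238,
ln z₀ = (ln z₁ − r·ln z₂)/(1 − r) = (2.3979 − 0.54238×4.6728)/0.45762 = -0.2984 → z₀ = 0.7420 m
V₃ = V₁ · ln(z₃/z₀)/ln(z₁/z₀) = 16.7 × 5.4164/2.6963 = 33.5472 m/s

33.5 m/s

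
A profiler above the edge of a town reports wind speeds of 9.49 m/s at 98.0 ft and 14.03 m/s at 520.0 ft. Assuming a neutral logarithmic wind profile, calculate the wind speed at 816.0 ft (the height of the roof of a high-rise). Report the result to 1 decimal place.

15.3 m/s

Log law: V ∝ ln(z/z₀). From the pair, with r = V₁/V₂ = 0.67641,
ln z₀ = (ln z₁ − r·ln z₂)/(1 − r) = (4.5850 − 0.67641×6.2538)/0.32359 = 1.0965 → z₀ = 2.994 ft
V₃ = V₁ · ln(z₃/z₀)/ln(z₁/z₀) = 9.49 × 5.6079/3.4884 = 15.2558 m/s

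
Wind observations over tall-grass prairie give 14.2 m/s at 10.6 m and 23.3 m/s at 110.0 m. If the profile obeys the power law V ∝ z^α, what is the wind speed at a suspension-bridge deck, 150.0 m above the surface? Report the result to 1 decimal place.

First find α: α = ln(V₂/V₁)/ln(z₂/z₁) = ln(23.3/14.2)/ln(110.0/10.6) = 0.49521/2.33963 = 0.2117
Extrapolate from 110.0 m to 150.0 m: V₃ = 23.3 × (150.0/110.0)^0.2117 = 23.3 × 1.0679 = 24.8809 m/s

24.9 m/s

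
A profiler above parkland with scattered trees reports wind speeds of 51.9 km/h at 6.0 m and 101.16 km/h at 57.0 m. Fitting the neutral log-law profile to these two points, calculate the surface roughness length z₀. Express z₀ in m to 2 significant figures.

z₀ ≈ 0.56 m

Log law: V(z) ∝ ln(z/z₀). With r = V₁/V₂ = 51.9/101.16 = 0.51305,
r · ln(z₂/z₀) = ln(z₁/z₀) ⇒ ln z₀ = (ln z₁ − r·ln z₂)/(1 − r)
ln z₀ = (1.79176 − 0.51305×4.04305) / 0.48695 = -0.5802
z₀ = exp(-0.5802) = 0.5598 m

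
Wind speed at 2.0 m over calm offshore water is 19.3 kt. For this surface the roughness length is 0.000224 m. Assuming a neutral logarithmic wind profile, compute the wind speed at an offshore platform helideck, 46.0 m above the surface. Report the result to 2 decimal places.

Log law: V(z) ∝ ln(z/z₀), so V₂/V₁ = ln(z₂/z₀) / ln(z₁/z₀).
ln(46.0/0.000224) = 12.2325, ln(2.0/0.000224) = 9.0970
V₂ = 19.3 × 12.2325/9.0970 = 19.3 × 1.3447 = 25.9522 kt

25.95 kt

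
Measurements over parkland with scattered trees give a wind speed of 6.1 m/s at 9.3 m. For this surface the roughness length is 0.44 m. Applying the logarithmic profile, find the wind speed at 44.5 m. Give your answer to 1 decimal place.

Log law: V(z) ∝ ln(z/z₀), so V₂/V₁ = ln(z₂/z₀) / ln(z₁/z₀).
ln(44.5/0.44) = 4.6165, ln(9.3/0.44) = 3.0510
V₂ = 6.1 × 4.6165/3.0510 = 6.1 × 1.5131 = 9.2299 m/s

9.2 m/s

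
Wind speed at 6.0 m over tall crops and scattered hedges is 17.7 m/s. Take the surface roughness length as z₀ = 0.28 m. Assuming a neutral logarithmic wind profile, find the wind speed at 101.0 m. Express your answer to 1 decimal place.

Log law: V(z) ∝ ln(z/z₀), so V₂/V₁ = ln(z₂/z₀) / ln(z₁/z₀).
ln(101.0/0.28) = 5.8881, ln(6.0/0.28) = 3.0647
V₂ = 17.7 × 5.8881/3.0647 = 17.7 × 1.9212 = 34.0060 m/s

34.0 m/s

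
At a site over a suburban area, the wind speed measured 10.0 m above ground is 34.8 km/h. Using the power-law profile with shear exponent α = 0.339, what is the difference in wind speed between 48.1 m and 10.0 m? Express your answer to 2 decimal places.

Power law: V₂ = V₁ · (z₂/z₁)^α = 34.8 × (4.8100)^0.339 = 59.2688 km/h
ΔV = 59.2688 − 34.8 = 24.4688 km/h

24.47 km/h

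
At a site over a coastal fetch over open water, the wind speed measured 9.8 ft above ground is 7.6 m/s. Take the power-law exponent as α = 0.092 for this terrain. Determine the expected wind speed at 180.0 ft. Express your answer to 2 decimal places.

9.93 m/s

Power-law profile: V₂ = V₁ · (z₂/z₁)^α
V₂ = 7.6 × (180.0/9.8)^0.092 = 7.6 × (18.3673)^0.092
    = 7.6 × 1.3071 = 9.9336 m/s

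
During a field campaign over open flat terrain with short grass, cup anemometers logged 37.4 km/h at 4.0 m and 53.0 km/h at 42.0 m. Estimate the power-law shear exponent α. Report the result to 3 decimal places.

α ≈ 0.148

Power law: V₂/V₁ = (z₂/z₁)^α ⇒ α = ln(V₂/V₁) / ln(z₂/z₁)
α = ln(53.0/37.4) / ln(42.0/4.0) = ln(1.4171) / ln(10.5000)
  = 0.34862 / 2.35138 = 0.14826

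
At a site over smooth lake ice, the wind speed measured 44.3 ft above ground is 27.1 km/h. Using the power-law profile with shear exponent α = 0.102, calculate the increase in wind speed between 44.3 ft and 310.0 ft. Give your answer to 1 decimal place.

5.9 km/h

Power law: V₂ = V₁ · (z₂/z₁)^α = 27.1 × (6.9977)^0.102 = 33.0487 km/h
ΔV = 33.0487 − 27.1 = 5.9487 km/h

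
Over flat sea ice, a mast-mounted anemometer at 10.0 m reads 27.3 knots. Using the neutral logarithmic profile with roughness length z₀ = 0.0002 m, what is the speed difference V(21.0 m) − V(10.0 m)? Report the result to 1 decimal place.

Log law: V₂ = V₁ · ln(z₂/z₀)/ln(z₁/z₀) = 27.3 × 11.5617/10.8198 = 29.1720 knots
ΔV = 29.1720 − 27.3 = 1.8720 knots

1.9 knots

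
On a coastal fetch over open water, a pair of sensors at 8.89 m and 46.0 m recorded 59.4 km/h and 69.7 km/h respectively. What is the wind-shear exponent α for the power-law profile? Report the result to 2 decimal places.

α ≈ 0.10

Power law: V₂/V₁ = (z₂/z₁)^α ⇒ α = ln(V₂/V₁) / ln(z₂/z₁)
α = ln(69.7/59.4) / ln(46.0/8.89) = ln(1.1734) / ln(5.1744)
  = 0.15991 / 1.64371 = 0.09728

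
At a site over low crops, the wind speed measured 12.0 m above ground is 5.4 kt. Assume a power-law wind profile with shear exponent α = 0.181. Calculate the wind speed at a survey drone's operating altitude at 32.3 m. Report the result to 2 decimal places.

6.46 kt

Power-law profile: V₂ = V₁ · (z₂/z₁)^α
V₂ = 5.4 × (32.3/12.0)^0.181 = 5.4 × (2.6917)^0.181
    = 5.4 × 1.1963 = 6.4599 kt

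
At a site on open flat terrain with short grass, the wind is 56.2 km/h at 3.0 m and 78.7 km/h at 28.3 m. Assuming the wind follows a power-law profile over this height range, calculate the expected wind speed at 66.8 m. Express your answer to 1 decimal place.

89.5 km/h

First find α: α = ln(V₂/V₁)/ln(z₂/z₁) = ln(78.7/56.2)/ln(28.3/3.0) = 0.33673/2.24425 = 0.1500
Extrapolate from 28.3 m to 66.8 m: V₃ = 78.7 × (66.8/28.3)^0.1500 = 78.7 × 1.1375 = 89.5237 km/h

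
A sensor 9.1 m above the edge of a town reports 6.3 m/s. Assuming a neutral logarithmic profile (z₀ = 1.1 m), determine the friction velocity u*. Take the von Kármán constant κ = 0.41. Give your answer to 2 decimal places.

Log law: V(z) = (u*/κ) · ln(z/z₀) ⇒ u* = κ · V / ln(z/z₀)
u* = 0.41 × 6.3 / ln(9.1/1.1) = 0.41 × 6.3 / 2.1130
   = 2.5830 / 2.1130 = 1.2225 m/s

u* ≈ 1.22 m/s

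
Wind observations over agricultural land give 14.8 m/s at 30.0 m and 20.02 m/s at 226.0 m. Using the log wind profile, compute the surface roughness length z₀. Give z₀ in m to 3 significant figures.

z₀ ≈ 0.0979 m

Log law: V(z) ∝ ln(z/z₀). With r = V₁/V₂ = 14.8/20.02 = 0.73926,
r · ln(z₂/z₀) = ln(z₁/z₀) ⇒ ln z₀ = (ln z₁ − r·ln z₂)/(1 − r)
ln z₀ = (3.40120 − 0.73926×5.42053) / 0.26074 = -2.3241
z₀ = exp(-2.3241) = 0.09787 m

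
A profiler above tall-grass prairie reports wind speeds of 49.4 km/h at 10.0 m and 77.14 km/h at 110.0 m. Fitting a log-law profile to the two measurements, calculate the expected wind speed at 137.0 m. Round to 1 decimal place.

79.7 km/h

Log law: V ∝ ln(z/z₀). From the pair, with r = V₁/V₂ = 0.64039,
ln z₀ = (ln z₁ − r·ln z₂)/(1 − r) = (2.3026 − 0.64039×4.7005)/0.35961 = -1.9676 → z₀ = 0.1398 m
V₃ = V₁ · ln(z₃/z₀)/ln(z₁/z₀) = 49.4 × 6.8876/4.2702 = 79.6793 km/h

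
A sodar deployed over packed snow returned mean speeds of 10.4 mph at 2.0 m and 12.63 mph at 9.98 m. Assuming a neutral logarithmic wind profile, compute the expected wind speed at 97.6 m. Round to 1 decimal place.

Log law: V ∝ ln(z/z₀). From the pair, with r = V₁/V₂ = 0.82344,
ln z₀ = (ln z₁ − r·ln z₂)/(1 − r) = (0.6931 − 0.82344×2.3006)/0.17656 = -6.8034 → z₀ = 0.001110 m
V₃ = V₁ · ln(z₃/z₀)/ln(z₁/z₀) = 10.4 × 11.3843/7.4966 = 15.7935 mph

15.8 mph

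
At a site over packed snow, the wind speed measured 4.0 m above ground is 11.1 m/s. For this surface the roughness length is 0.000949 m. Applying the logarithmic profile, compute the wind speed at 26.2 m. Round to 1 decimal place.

Log law: V(z) ∝ ln(z/z₀), so V₂/V₁ = ln(z₂/z₀) / ln(z₁/z₀).
ln(26.2/0.000949) = 10.2259, ln(4.0/0.000949) = 8.3464
V₂ = 11.1 × 10.2259/8.3464 = 11.1 × 1.2252 = 13.5995 m/s

13.6 m/s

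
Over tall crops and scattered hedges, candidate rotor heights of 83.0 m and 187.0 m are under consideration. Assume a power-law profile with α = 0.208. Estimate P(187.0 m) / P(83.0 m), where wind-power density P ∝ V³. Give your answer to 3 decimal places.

Speed ratio: V_B/V_A = (z_B/z_A)^α = (187.0/83.0)^0.208 = (2.2530)^0.208 = 1.18406
Power-density ratio: P_B/P_A = (V_B/V_A)³ = (1.18406)³ = 1.66006

1.660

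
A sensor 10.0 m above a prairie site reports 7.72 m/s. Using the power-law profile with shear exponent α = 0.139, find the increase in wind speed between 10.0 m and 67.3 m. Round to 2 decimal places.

Power law: V₂ = V₁ · (z₂/z₁)^α = 7.72 × (6.7300)^0.139 = 10.0626 m/s
ΔV = 10.0626 − 7.72 = 2.3426 m/s

2.34 m/s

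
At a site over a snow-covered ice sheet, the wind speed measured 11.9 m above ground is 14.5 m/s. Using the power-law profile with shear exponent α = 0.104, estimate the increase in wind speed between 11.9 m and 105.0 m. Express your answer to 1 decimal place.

3.7 m/s

Power law: V₂ = V₁ · (z₂/z₁)^α = 14.5 × (8.8235)^0.104 = 18.1851 m/s
ΔV = 18.1851 − 14.5 = 3.6851 m/s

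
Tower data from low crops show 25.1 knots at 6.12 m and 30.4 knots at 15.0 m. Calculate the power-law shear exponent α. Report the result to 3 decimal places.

α ≈ 0.214

Power law: V₂/V₁ = (z₂/z₁)^α ⇒ α = ln(V₂/V₁) / ln(z₂/z₁)
α = ln(30.4/25.1) / ln(15.0/6.12) = ln(1.2112) / ln(2.4510)
  = 0.19157 / 0.89649 = 0.21369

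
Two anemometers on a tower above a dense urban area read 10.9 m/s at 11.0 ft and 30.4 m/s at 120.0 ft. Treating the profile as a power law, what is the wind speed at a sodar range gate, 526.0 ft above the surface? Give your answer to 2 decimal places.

First find α: α = ln(V₂/V₁)/ln(z₂/z₁) = ln(30.4/10.9)/ln(120.0/11.0) = 1.02568/2.38960 = 0.4292
Extrapolate from 120.0 ft to 526.0 ft: V₃ = 30.4 × (526.0/120.0)^0.4292 = 30.4 × 1.8857 = 57.3263 m/s

57.33 m/s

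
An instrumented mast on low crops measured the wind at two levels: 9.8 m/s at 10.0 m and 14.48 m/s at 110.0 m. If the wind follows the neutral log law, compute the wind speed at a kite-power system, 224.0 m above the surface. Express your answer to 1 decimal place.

Log law: V ∝ ln(z/z₀). From the pair, with r = V₁/V₂ = 0.67680,
ln z₀ = (ln z₁ − r·ln z₂)/(1 − r) = (2.3026 − 0.67680×4.7005)/0.32320 = -2.7186 → z₀ = 0.06596 m
V₃ = V₁ · ln(z₃/z₀)/ln(z₁/z₀) = 9.8 × 8.1303/5.0212 = 15.8680 m/s

15.9 m/s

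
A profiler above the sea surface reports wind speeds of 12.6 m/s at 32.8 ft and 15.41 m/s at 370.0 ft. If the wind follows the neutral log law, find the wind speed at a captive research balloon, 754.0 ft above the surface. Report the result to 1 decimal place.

Log law: V ∝ ln(z/z₀). From the pair, with r = V₁/V₂ = 0.81765,
ln z₀ = (ln z₁ − r·ln z₂)/(1 − r) = (3.4904 − 0.81765×5.9135)/0.18235 = -7.3746 → z₀ = 0.0006270 ft
V₃ = V₁ · ln(z₃/z₀)/ln(z₁/z₀) = 12.6 × 14.0000/10.8650 = 16.2356 m/s

16.2 m/s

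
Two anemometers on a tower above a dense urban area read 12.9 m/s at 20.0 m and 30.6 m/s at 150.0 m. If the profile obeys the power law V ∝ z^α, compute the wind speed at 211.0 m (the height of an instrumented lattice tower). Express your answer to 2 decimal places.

First find α: α = ln(V₂/V₁)/ln(z₂/z₁) = ln(30.6/12.9)/ln(150.0/20.0) = 0.86377/2.01490 = 0.4287
Extrapolate from 150.0 m to 211.0 m: V₃ = 30.6 × (211.0/150.0)^0.4287 = 30.6 × 1.1575 = 35.4201 m/s

35.42 m/s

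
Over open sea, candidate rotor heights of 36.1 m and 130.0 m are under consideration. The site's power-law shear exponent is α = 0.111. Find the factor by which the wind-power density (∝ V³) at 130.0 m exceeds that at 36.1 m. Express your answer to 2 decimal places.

1.53

Speed ratio: V_B/V_A = (z_B/z_A)^α = (130.0/36.1)^0.111 = (3.6011)^0.111 = 1.15283
Power-density ratio: P_B/P_A = (V_B/V_A)³ = (1.15283)³ = 1.53212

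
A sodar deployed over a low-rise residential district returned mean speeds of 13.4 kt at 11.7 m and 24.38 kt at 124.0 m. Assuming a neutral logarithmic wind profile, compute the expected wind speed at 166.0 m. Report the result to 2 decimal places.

Log law: V ∝ ln(z/z₀). From the pair, with r = V₁/V₂ = 0.54963,
ln z₀ = (ln z₁ − r·ln z₂)/(1 − r) = (2.4596 − 0.54963×4.8203)/0.45037 = -0.4214 → z₀ = 0.6561 m
V₃ = V₁ · ln(z₃/z₀)/ln(z₁/z₀) = 13.4 × 5.5334/2.8810 = 25.7368 kt

25.74 kt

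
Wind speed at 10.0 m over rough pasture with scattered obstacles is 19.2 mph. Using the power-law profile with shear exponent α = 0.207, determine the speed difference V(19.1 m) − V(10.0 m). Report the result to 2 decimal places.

Power law: V₂ = V₁ · (z₂/z₁)^α = 19.2 × (1.9100)^0.207 = 21.9521 mph
ΔV = 21.9521 − 19.2 = 2.7521 mph

2.75 mph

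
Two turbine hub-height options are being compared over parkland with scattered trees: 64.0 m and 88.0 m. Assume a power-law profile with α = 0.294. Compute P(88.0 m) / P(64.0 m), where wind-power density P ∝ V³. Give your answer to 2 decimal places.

1.32

Speed ratio: V_B/V_A = (z_B/z_A)^α = (88.0/64.0)^0.294 = (1.3750)^0.294 = 1.09815
Power-density ratio: P_B/P_A = (V_B/V_A)³ = (1.09815)³ = 1.32429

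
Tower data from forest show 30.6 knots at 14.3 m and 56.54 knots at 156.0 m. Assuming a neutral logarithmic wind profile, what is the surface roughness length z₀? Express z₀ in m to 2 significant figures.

Log law: V(z) ∝ ln(z/z₀). With r = V₁/V₂ = 30.6/56.54 = 0.54121,
r · ln(z₂/z₀) = ln(z₁/z₀) ⇒ ln z₀ = (ln z₁ − r·ln z₂)/(1 − r)
ln z₀ = (2.66026 − 0.54121×5.04986) / 0.45879 = -0.1586
z₀ = exp(-0.1586) = 0.8533 m

z₀ ≈ 0.85 m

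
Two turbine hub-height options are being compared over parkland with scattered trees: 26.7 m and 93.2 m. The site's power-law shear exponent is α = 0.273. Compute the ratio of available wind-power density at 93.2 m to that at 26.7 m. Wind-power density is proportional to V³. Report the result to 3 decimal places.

2.784

Speed ratio: V_B/V_A = (z_B/z_A)^α = (93.2/26.7)^0.273 = (3.4906)^0.273 = 1.40674
Power-density ratio: P_B/P_A = (V_B/V_A)³ = (1.40674)³ = 2.78381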